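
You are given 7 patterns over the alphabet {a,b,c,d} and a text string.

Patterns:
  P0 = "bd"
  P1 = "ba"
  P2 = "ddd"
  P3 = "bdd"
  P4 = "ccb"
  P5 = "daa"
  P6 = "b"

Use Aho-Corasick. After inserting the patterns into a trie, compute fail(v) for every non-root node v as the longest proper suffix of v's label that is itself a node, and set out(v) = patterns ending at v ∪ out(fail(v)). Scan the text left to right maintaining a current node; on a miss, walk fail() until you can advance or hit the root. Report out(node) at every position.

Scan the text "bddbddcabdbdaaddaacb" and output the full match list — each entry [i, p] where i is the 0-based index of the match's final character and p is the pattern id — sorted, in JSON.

Build automaton:
Trie (insert patterns):
  0='ε' goto b→1 c→8 d→4
  1='b' goto a→3 d→2  [P6 ends]
  2='bd' goto d→7  [P0 ends]
  3='ba' goto ·  [P1 ends]
  4='d' goto a→11 d→5
  5='dd' goto d→6
  6='ddd' goto ·  [P2 ends]
  7='bdd' goto ·  [P3 ends]
  8='c' goto c→9
  9='cc' goto b→10
  10='ccb' goto ·  [P4 ends]
  11='da' goto a→12
  12='daa' goto ·  [P5 ends]

Failure links (BFS by depth):
  fail(1) 'b': from fail(0)=0 chase 'b': 0 ⇒ 0;  out={6}∪out(0)={6}
  fail(4) 'd': from fail(0)=0 chase 'd': 0 ⇒ 0;  out=∅∪out(0)=∅
  fail(8) 'c': from fail(0)=0 chase 'c': 0 ⇒ 0;  out=∅∪out(0)=∅
  fail(2) 'bd': from fail(1)=0 chase 'd': 0 ⇒ 4;  out={0}∪out(4)={0}
  fail(3) 'ba': from fail(1)=0 chase 'a': 0 ⇒ 0;  out={1}∪out(0)={1}
  fail(5) 'dd': from fail(4)=0 chase 'd': 0 ⇒ 4;  out=∅∪out(4)=∅
  fail(9) 'cc': from fail(8)=0 chase 'c': 0 ⇒ 8;  out=∅∪out(8)=∅
  fail(11) 'da': from fail(4)=0 chase 'a': 0 ⇒ 0;  out=∅∪out(0)=∅
  fail(6) 'ddd': from fail(5)=4 chase 'd': 4 ⇒ 5;  out={2}∪out(5)={2}
  fail(7) 'bdd': from fail(2)=4 chase 'd': 4 ⇒ 5;  out={3}∪out(5)={3}
  fail(10) 'ccb': from fail(9)=8 chase 'b': 8→0 ⇒ 1;  out={4}∪out(1)={4,6}
  fail(12) 'daa': from fail(11)=0 chase 'a': 0 ⇒ 0;  out={5}∪out(0)={5}

Run:
i=0 'b': node 0→1  → match P6@[0:0]
i=1 'd': node 1→2  → match P0@[0:1]
i=2 'd': node 2→7  → match P3@[0:2]
i=3 'b': node 7→1 (fail-walked)  → match P6@[3:3]
i=4 'd': node 1→2  → match P0@[3:4]
i=5 'd': node 2→7  → match P3@[3:5]
i=6 'c': node 7→8 (fail-walked)
i=7 'a': node 8→0 (fail-walked)
i=8 'b': node 0→1  → match P6@[8:8]
i=9 'd': node 1→2  → match P0@[8:9]
i=10 'b': node 2→1 (fail-walked)  → match P6@[10:10]
i=11 'd': node 1→2  → match P0@[10:11]
i=12 'a': node 2→11 (fail-walked)
i=13 'a': node 11→12  → match P5@[11:13]
i=14 'd': node 12→4 (fail-walked)
i=15 'd': node 4→5
i=16 'a': node 5→11 (fail-walked)
i=17 'a': node 11→12  → match P5@[15:17]
i=18 'c': node 12→8 (fail-walked)
i=19 'b': node 8→1 (fail-walked)  → match P6@[19:19]

All matches (sorted): [[0,6],[1,0],[2,3],[3,6],[4,0],[5,3],[8,6],[9,0],[10,6],[11,0],[13,5],[17,5],[19,6]]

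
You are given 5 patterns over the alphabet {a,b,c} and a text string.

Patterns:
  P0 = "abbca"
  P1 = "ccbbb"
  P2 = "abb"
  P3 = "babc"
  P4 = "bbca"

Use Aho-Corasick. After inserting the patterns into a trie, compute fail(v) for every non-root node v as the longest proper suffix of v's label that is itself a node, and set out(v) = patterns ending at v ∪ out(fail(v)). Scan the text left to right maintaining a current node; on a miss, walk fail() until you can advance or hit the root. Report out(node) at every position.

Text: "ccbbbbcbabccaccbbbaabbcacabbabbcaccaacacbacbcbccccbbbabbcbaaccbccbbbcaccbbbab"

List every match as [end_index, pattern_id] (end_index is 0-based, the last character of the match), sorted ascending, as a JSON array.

Construct AC machine:
Trie (insert patterns):
  0='ε' goto a→1 b→11 c→6
  1='a' goto b→2
  2='ab' goto b→3
  3='abb' goto c→4  ←P2
  4='abbc' goto a→5
  5='abbca' goto ·  ←P0
  6='c' goto c→7
  7='cc' goto b→8
  8='ccb' goto b→9
  9='ccbb' goto b→10
  10='ccbbb' goto ·  ←P1
  11='b' goto a→12 b→15
  12='ba' goto b→13
  13='bab' goto c→14
  14='babc' goto ·  ←P3
  15='bb' goto c→16
  16='bbc' goto a→17
  17='bbca' goto ·  ←P4

BFS fail/out derivation:
  fail(1) 'a': from fail(0)=0 chase 'a': 0 ⇒ 0;  out=∅∪out(0)=∅
  fail(6) 'c': from fail(0)=0 chase 'c': 0 ⇒ 0;  out=∅∪out(0)=∅
  fail(11) 'b': from fail(0)=0 chase 'b': 0 ⇒ 0;  out=∅∪out(0)=∅
  fail(2) 'ab': from fail(1)=0 chase 'b': 0 ⇒ 11;  out=∅∪out(11)=∅
  fail(7) 'cc': from fail(6)=0 chase 'c': 0 ⇒ 6;  out=∅∪out(6)=∅
  fail(12) 'ba': from fail(11)=0 chase 'a': 0 ⇒ 1;  out=∅∪out(1)=∅
  fail(15) 'bb': from fail(11)=0 chase 'b': 0 ⇒ 11;  out=∅∪out(11)=∅
  fail(3) 'abb': from fail(2)=11 chase 'b': 11 ⇒ 15;  out={2}∪out(15)={2}
  fail(8) 'ccb': from fail(7)=6 chase 'b': 6→0 ⇒ 11;  out=∅∪out(11)=∅
  fail(13) 'bab': from fail(12)=1 chase 'b': 1 ⇒ 2;  out=∅∪out(2)=∅
  fail(16) 'bbc': from fail(15)=11 chase 'c': 11→0 ⇒ 6;  out=∅∪out(6)=∅
  fail(4) 'abbc': from fail(3)=15 chase 'c': 15 ⇒ 16;  out=∅∪out(16)=∅
  fail(9) 'ccbb': from fail(8)=11 chase 'b': 11 ⇒ 15;  out=∅∪out(15)=∅
  fail(14) 'babc': from fail(13)=2 chase 'c': 2→11→0 ⇒ 6;  out={3}∪out(6)={3}
  fail(17) 'bbca': from fail(16)=6 chase 'a': 6→0 ⇒ 1;  out={4}∪out(1)={4}
  fail(5) 'abbca': from fail(4)=16 chase 'a': 16 ⇒ 17;  out={0}∪out(17)={0,4}
  fail(10) 'ccbbb': from fail(9)=15 chase 'b': 15→11 ⇒ 15;  out={1}∪out(15)={1}

Text stream:
i=0 'c': node 0→6
i=1 'c': node 6→7
i=2 'b': node 7→8
i=3 'b': node 8→9
i=4 'b': node 9→10  ** P1@[0:4]
i=5 'b': node 10→15 ·f
i=6 'c': node 15→16
i=7 'b': node 16→11 ·f
i=8 'a': node 11→12
i=9 'b': node 12→13
i=10 'c': node 13→14  ** P3@[7:10]
i=11 'c': node 14→7 ·f
i=12 'a': node 7→1 ·f
i=13 'c': node 1→6 ·f
i=14 'c': node 6→7
i=15 'b': node 7→8
i=16 'b': node 8→9
i=17 'b': node 9→10  ** P1@[13:17]
i=18 'a': node 10→12 ·f
i=19 'a': node 12→1 ·f
i=20 'b': node 1→2
i=21 'b': node 2→3  ** P2@[19:21]
i=22 'c': node 3→4
i=23 'a': node 4→5  ** P0@[19:23],P4@[20:23]
i=24 'c': node 5→6 ·f
i=25 'a': node 6→1 ·f
i=26 'b': node 1→2
i=27 'b': node 2→3  ** P2@[25:27]
i=28 'a': node 3→12 ·f
i=29 'b': node 12→13
i=30 'b': node 13→3 ·f  ** P2@[28:30]
i=31 'c': node 3→4
i=32 'a': node 4→5  ** P0@[28:32],P4@[29:32]
i=33 'c': node 5→6 ·f
i=34 'c': node 6→7
i=35 'a': node 7→1 ·f
i=36 'a': node 1→1 ·f
i=37 'c': node 1→6 ·f
i=38 'a': node 6→1 ·f
i=39 'c': node 1→6 ·f
i=40 'b': node 6→11 ·f
i=41 'a': node 11→12
i=42 'c': node 12→6 ·f
i=43 'b': node 6→11 ·f
i=44 'c': node 11→6 ·f
i=45 'b': node 6→11 ·f
i=46 'c': node 11→6 ·f
i=47 'c': node 6→7
i=48 'c': node 7→7 ·f
i=49 'c': node 7→7 ·f
i=50 'b': node 7→8
i=51 'b': node 8→9
i=52 'b': node 9→10  ** P1@[48:52]
i=53 'a': node 10→12 ·f
i=54 'b': node 12→13
i=55 'b': node 13→3 ·f  ** P2@[53:55]
i=56 'c': node 3→4
i=57 'b': node 4→11 ·f
i=58 'a': node 11→12
i=59 'a': node 12→1 ·f
i=60 'c': node 1→6 ·f
i=61 'c': node 6→7
i=62 'b': node 7→8
i=63 'c': node 8→6 ·f
i=64 'c': node 6→7
i=65 'b': node 7→8
i=66 'b': node 8→9
i=67 'b': node 9→10  ** P1@[63:67]
i=68 'c': node 10→16 ·f
i=69 'a': node 16→17  ** P4@[66:69]
i=70 'c': node 17→6 ·f
i=71 'c': node 6→7
i=72 'b': node 7→8
i=73 'b': node 8→9
i=74 'b': node 9→10  ** P1@[70:74]
i=75 'a': node 10→12 ·f
i=76 'b': node 12→13

All matches (sorted): [[4,1],[10,3],[17,1],[21,2],[23,0],[23,4],[27,2],[30,2],[32,0],[32,4],[52,1],[55,2],[67,1],[69,4],[74,1]]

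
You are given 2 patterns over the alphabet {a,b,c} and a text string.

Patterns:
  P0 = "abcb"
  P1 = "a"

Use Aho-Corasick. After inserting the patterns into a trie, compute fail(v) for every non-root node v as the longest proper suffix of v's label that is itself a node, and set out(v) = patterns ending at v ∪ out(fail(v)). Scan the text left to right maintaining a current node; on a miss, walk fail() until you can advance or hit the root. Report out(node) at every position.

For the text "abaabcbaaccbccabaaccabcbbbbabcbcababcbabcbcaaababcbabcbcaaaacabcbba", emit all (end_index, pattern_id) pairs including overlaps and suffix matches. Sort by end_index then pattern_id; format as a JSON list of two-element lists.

Construct AC machine:
Trie nodes:
  0='ε' goto a→1
  1='a' goto b→2  [P1 ends]
  2='ab' goto c→3
  3='abc' goto b→4
  4='abcb' goto ·  [P0 ends]

Failure links (BFS by depth):
  fail(1) 'a': from fail(0)=0 chase 'a': 0 ⇒ 0;  out={1}∪out(0)={1}
  fail(2) 'ab': from fail(1)=0 chase 'b': 0 ⇒ 0;  out=∅∪out(0)=∅
  fail(3) 'abc': from fail(2)=0 chase 'c': 0 ⇒ 0;  out=∅∪out(0)=∅
  fail(4) 'abcb': from fail(3)=0 chase 'b': 0 ⇒ 0;  out={0}∪out(0)={0}

Run:
i=0 'a': node 0→1  → match P1@[0:0]
i=1 'b': node 1→2
i=2 'a': node 2→1 ·f  → match P1@[2:2]
i=3 'a': node 1→1 ·f  → match P1@[3:3]
i=4 'b': node 1→2
i=5 'c': node 2→3
i=6 'b': node 3→4  → match P0@[3:6]
i=7 'a': node 4→1 ·f  → match P1@[7:7]
i=8 'a': node 1→1 ·f  → match P1@[8:8]
i=9 'c': node 1→0 ·f
i=10 'c': node 0→0
i=11 'b': node 0→0
i=12 'c': node 0→0
i=13 'c': node 0→0
i=14 'a': node 0→1  → match P1@[14:14]
i=15 'b': node 1→2
i=16 'a': node 2→1 ·f  → match P1@[16:16]
i=17 'a': node 1→1 ·f  → match P1@[17:17]
i=18 'c': node 1→0 ·f
i=19 'c': node 0→0
i=20 'a': node 0→1  → match P1@[20:20]
i=21 'b': node 1→2
i=22 'c': node 2→3
i=23 'b': node 3→4  → match P0@[20:23]
i=24 'b': node 4→0 ·f
i=25 'b': node 0→0
i=26 'b': node 0→0
i=27 'a': node 0→1  → match P1@[27:27]
i=28 'b': node 1→2
i=29 'c': node 2→3
i=30 'b': node 3→4  → match P0@[27:30]
i=31 'c': node 4→0 ·f
i=32 'a': node 0→1  → match P1@[32:32]
i=33 'b': node 1→2
i=34 'a': node 2→1 ·f  → match P1@[34:34]
i=35 'b': node 1→2
i=36 'c': node 2→3
i=37 'b': node 3→4  → match P0@[34:37]
i=38 'a': node 4→1 ·f  → match P1@[38:38]
i=39 'b': node 1→2
i=40 'c': node 2→3
i=41 'b': node 3→4  → match P0@[38:41]
i=42 'c': node 4→0 ·f
i=43 'a': node 0→1  → match P1@[43:43]
i=44 'a': node 1→1 ·f  → match P1@[44:44]
i=45 'a': node 1→1 ·f  → match P1@[45:45]
i=46 'b': node 1→2
i=47 'a': node 2→1 ·f  → match P1@[47:47]
i=48 'b': node 1→2
i=49 'c': node 2→3
i=50 'b': node 3→4  → match P0@[47:50]
i=51 'a': node 4→1 ·f  → match P1@[51:51]
i=52 'b': node 1→2
i=53 'c': node 2→3
i=54 'b': node 3→4  → match P0@[51:54]
i=55 'c': node 4→0 ·f
i=56 'a': node 0→1  → match P1@[56:56]
i=57 'a': node 1→1 ·f  → match P1@[57:57]
i=58 'a': node 1→1 ·f  → match P1@[58:58]
i=59 'a': node 1→1 ·f  → match P1@[59:59]
i=60 'c': node 1→0 ·f
i=61 'a': node 0→1  → match P1@[61:61]
i=62 'b': node 1→2
i=63 'c': node 2→3
i=64 'b': node 3→4  → match P0@[61:64]
i=65 'b': node 4→0 ·f
i=66 'a': node 0→1  → match P1@[66:66]

Matches: [[0,1],[2,1],[3,1],[6,0],[7,1],[8,1],[14,1],[16,1],[17,1],[20,1],[23,0],[27,1],[30,0],[32,1],[34,1],[37,0],[38,1],[41,0],[43,1],[44,1],[45,1],[47,1],[50,0],[51,1],[54,0],[56,1],[57,1],[58,1],[59,1],[61,1],[64,0],[66,1]]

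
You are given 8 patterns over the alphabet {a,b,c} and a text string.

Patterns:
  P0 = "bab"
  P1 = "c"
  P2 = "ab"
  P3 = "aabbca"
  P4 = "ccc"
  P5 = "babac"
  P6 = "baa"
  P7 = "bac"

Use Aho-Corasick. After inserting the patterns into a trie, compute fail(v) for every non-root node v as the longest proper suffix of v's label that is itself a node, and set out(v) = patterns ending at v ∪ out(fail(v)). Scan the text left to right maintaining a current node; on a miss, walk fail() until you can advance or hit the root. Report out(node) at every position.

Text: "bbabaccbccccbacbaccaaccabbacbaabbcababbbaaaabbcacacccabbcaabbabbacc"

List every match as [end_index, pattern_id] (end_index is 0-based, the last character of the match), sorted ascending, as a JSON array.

Build:
Trie nodes:
  0='ε' goto a→5 b→1 c→4
  1='b' goto a→2
  2='ba' goto a→16 b→3 c→17
  3='bab' goto a→14  [P0 ends]
  4='c' goto c→12  [P1 ends]
  5='a' goto a→7 b→6
  6='ab' goto ·  [P2 ends]
  7='aa' goto b→8
  8='aab' goto b→9
  9='aabb' goto c→10
  10='aabbc' goto a→11
  11='aabbca' goto ·  [P3 ends]
  12='cc' goto c→13
  13='ccc' goto ·  [P4 ends]
  14='baba' goto c→15
  15='babac' goto ·  [P5 ends]
  16='baa' goto ·  [P6 ends]
  17='bac' goto ·  [P7 ends]

Failure links (BFS by depth):
  fail(1) 'b': from fail(0)=0 chase 'b': 0 ⇒ 0;  out=∅∪out(0)=∅
  fail(4) 'c': from fail(0)=0 chase 'c': 0 ⇒ 0;  out={1}∪out(0)={1}
  fail(5) 'a': from fail(0)=0 chase 'a': 0 ⇒ 0;  out=∅∪out(0)=∅
  fail(2) 'ba': from fail(1)=0 chase 'a': 0 ⇒ 5;  out=∅∪out(5)=∅
  fail(6) 'ab': from fail(5)=0 chase 'b': 0 ⇒ 1;  out={2}∪out(1)={2}
  fail(7) 'aa': from fail(5)=0 chase 'a': 0 ⇒ 5;  out=∅∪out(5)=∅
  fail(12) 'cc': from fail(4)=0 chase 'c': 0 ⇒ 4;  out=∅∪out(4)={1}
  fail(3) 'bab': from fail(2)=5 chase 'b': 5 ⇒ 6;  out={0}∪out(6)={0,2}
  fail(8) 'aab': from fail(7)=5 chase 'b': 5 ⇒ 6;  out=∅∪out(6)={2}
  fail(13) 'ccc': from fail(12)=4 chase 'c': 4 ⇒ 12;  out={4}∪out(12)={1,4}
  fail(16) 'baa': from fail(2)=5 chase 'a': 5 ⇒ 7;  out={6}∪out(7)={6}
  fail(17) 'bac': from fail(2)=5 chase 'c': 5→0 ⇒ 4;  out={7}∪out(4)={1,7}
  fail(9) 'aabb': from fail(8)=6 chase 'b': 6→1→0 ⇒ 1;  out=∅∪out(1)=∅
  fail(14) 'baba': from fail(3)=6 chase 'a': 6→1 ⇒ 2;  out=∅∪out(2)=∅
  fail(10) 'aabbc': from fail(9)=1 chase 'c': 1→0 ⇒ 4;  out=∅∪out(4)={1}
  fail(15) 'babac': from fail(14)=2 chase 'c': 2 ⇒ 17;  out={5}∪out(17)={1,5,7}
  fail(11) 'aabbca': from fail(10)=4 chase 'a': 4→0 ⇒ 5;  out={3}∪out(5)={3}

Run:
[0] read 'b'  n0⇒n1
[1] read 'b'  n1⇒n1 (fail-walked)
[2] read 'a'  n1⇒n2
[3] read 'b'  n2⇒n3  emit P0@[1:3],P2@[2:3]
[4] read 'a'  n3⇒n14
[5] read 'c'  n14⇒n15  emit P1@[5:5],P5@[1:5],P7@[3:5]
[6] read 'c'  n15⇒n12 (fail-walked)  emit P1@[6:6]
[7] read 'b'  n12⇒n1 (fail-walked)
[8] read 'c'  n1⇒n4 (fail-walked)  emit P1@[8:8]
[9] read 'c'  n4⇒n12  emit P1@[9:9]
[10] read 'c'  n12⇒n13  emit P1@[10:10],P4@[8:10]
[11] read 'c'  n13⇒n13 (fail-walked)  emit P1@[11:11],P4@[9:11]
[12] read 'b'  n13⇒n1 (fail-walked)
[13] read 'a'  n1⇒n2
[14] read 'c'  n2⇒n17  emit P1@[14:14],P7@[12:14]
[15] read 'b'  n17⇒n1 (fail-walked)
[16] read 'a'  n1⇒n2
[17] read 'c'  n2⇒n17  emit P1@[17:17],P7@[15:17]
[18] read 'c'  n17⇒n12 (fail-walked)  emit P1@[18:18]
[19] read 'a'  n12⇒n5 (fail-walked)
[20] read 'a'  n5⇒n7
[21] read 'c'  n7⇒n4 (fail-walked)  emit P1@[21:21]
[22] read 'c'  n4⇒n12  emit P1@[22:22]
[23] read 'a'  n12⇒n5 (fail-walked)
[24] read 'b'  n5⇒n6  emit P2@[23:24]
[25] read 'b'  n6⇒n1 (fail-walked)
[26] read 'a'  n1⇒n2
[27] read 'c'  n2⇒n17  emit P1@[27:27],P7@[25:27]
[28] read 'b'  n17⇒n1 (fail-walked)
[29] read 'a'  n1⇒n2
[30] read 'a'  n2⇒n16  emit P6@[28:30]
[31] read 'b'  n16⇒n8 (fail-walked)  emit P2@[30:31]
[32] read 'b'  n8⇒n9
[33] read 'c'  n9⇒n10  emit P1@[33:33]
[34] read 'a'  n10⇒n11  emit P3@[29:34]
[35] read 'b'  n11⇒n6 (fail-walked)  emit P2@[34:35]
[36] read 'a'  n6⇒n2 (fail-walked)
[37] read 'b'  n2⇒n3  emit P0@[35:37],P2@[36:37]
[38] read 'b'  n3⇒n1 (fail-walked)
[39] read 'b'  n1⇒n1 (fail-walked)
[40] read 'a'  n1⇒n2
[41] read 'a'  n2⇒n16  emit P6@[39:41]
[42] read 'a'  n16⇒n7 (fail-walked)
[43] read 'a'  n7⇒n7 (fail-walked)
[44] read 'b'  n7⇒n8  emit P2@[43:44]
[45] read 'b'  n8⇒n9
[46] read 'c'  n9⇒n10  emit P1@[46:46]
[47] read 'a'  n10⇒n11  emit P3@[42:47]
[48] read 'c'  n11⇒n4 (fail-walked)  emit P1@[48:48]
[49] read 'a'  n4⇒n5 (fail-walked)
[50] read 'c'  n5⇒n4 (fail-walked)  emit P1@[50:50]
[51] read 'c'  n4⇒n12  emit P1@[51:51]
[52] read 'c'  n12⇒n13  emit P1@[52:52],P4@[50:52]
[53] read 'a'  n13⇒n5 (fail-walked)
[54] read 'b'  n5⇒n6  emit P2@[53:54]
[55] read 'b'  n6⇒n1 (fail-walked)
[56] read 'c'  n1⇒n4 (fail-walked)  emit P1@[56:56]
[57] read 'a'  n4⇒n5 (fail-walked)
[58] read 'a'  n5⇒n7
[59] read 'b'  n7⇒n8  emit P2@[58:59]
[60] read 'b'  n8⇒n9
[61] read 'a'  n9⇒n2 (fail-walked)
[62] read 'b'  n2⇒n3  emit P0@[60:62],P2@[61:62]
[63] read 'b'  n3⇒n1 (fail-walked)
[64] read 'a'  n1⇒n2
[65] read 'c'  n2⇒n17  emit P1@[65:65],P7@[63:65]
[66] read 'c'  n17⇒n12 (fail-walked)  emit P1@[66:66]

All matches (sorted): [[3,0],[3,2],[5,1],[5,5],[5,7],[6,1],[8,1],[9,1],[10,1],[10,4],[11,1],[11,4],[14,1],[14,7],[17,1],[17,7],[18,1],[21,1],[22,1],[24,2],[27,1],[27,7],[30,6],[31,2],[33,1],[34,3],[35,2],[37,0],[37,2],[41,6],[44,2],[46,1],[47,3],[48,1],[50,1],[51,1],[52,1],[52,4],[54,2],[56,1],[59,2],[62,0],[62,2],[65,1],[65,7],[66,1]]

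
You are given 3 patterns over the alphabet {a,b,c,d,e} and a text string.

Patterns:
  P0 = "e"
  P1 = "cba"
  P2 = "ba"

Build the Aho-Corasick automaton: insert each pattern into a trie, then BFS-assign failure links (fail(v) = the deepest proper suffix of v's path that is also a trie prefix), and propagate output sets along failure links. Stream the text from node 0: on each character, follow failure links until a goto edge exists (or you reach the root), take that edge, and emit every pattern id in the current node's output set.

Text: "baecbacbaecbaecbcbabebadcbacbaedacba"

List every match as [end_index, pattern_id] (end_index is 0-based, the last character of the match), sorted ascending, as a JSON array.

Build:
Trie (insert patterns):
  n0 'ε': b→5 c→2 e→1
  n1 'e': ·  [P0 ends]
  n2 'c': b→3
  n3 'cb': a→4
  n4 'cba': ·  [P1 ends]
  n5 'b': a→6
  n6 'ba': ·  [P2 ends]

Failure links (BFS by depth):
  fail(1) 'e': from fail(0)=0 chase 'e': 0 ⇒ 0;  out={0}∪out(0)={0}
  fail(2) 'c': from fail(0)=0 chase 'c': 0 ⇒ 0;  out=∅∪out(0)=∅
  fail(5) 'b': from fail(0)=0 chase 'b': 0 ⇒ 0;  out=∅∪out(0)=∅
  fail(3) 'cb': from fail(2)=0 chase 'b': 0 ⇒ 5;  out=∅∪out(5)=∅
  fail(6) 'ba': from fail(5)=0 chase 'a': 0 ⇒ 0;  out={2}∪out(0)={2}
  fail(4) 'cba': from fail(3)=5 chase 'a': 5 ⇒ 6;  out={1}∪out(6)={1,2}

Text stream:
pos 0 'b': at 5
pos 1 'a': at 6  → match P2@[0:1]
pos 2 'e': at 1 ·f  → match P0@[2:2]
pos 3 'c': at 2 ·f
pos 4 'b': at 3
pos 5 'a': at 4  → match P1@[3:5],P2@[4:5]
pos 6 'c': at 2 ·f
pos 7 'b': at 3
pos 8 'a': at 4  → match P1@[6:8],P2@[7:8]
pos 9 'e': at 1 ·f  → match P0@[9:9]
pos 10 'c': at 2 ·f
pos 11 'b': at 3
pos 12 'a': at 4  → match P1@[10:12],P2@[11:12]
pos 13 'e': at 1 ·f  → match P0@[13:13]
pos 14 'c': at 2 ·f
pos 15 'b': at 3
pos 16 'c': at 2 ·f
pos 17 'b': at 3
pos 18 'a': at 4  → match P1@[16:18],P2@[17:18]
pos 19 'b': at 5 ·f
pos 20 'e': at 1 ·f  → match P0@[20:20]
pos 21 'b': at 5 ·f
pos 22 'a': at 6  → match P2@[21:22]
pos 23 'd': at 0 ·f
pos 24 'c': at 2
pos 25 'b': at 3
pos 26 'a': at 4  → match P1@[24:26],P2@[25:26]
pos 27 'c': at 2 ·f
pos 28 'b': at 3
pos 29 'a': at 4  → match P1@[27:29],P2@[28:29]
pos 30 'e': at 1 ·f  → match P0@[30:30]
pos 31 'd': at 0 ·f
pos 32 'a': at 0
pos 33 'c': at 2
pos 34 'b': at 3
pos 35 'a': at 4  → match P1@[33:35],P2@[34:35]

All matches (sorted): [[1,2],[2,0],[5,1],[5,2],[8,1],[8,2],[9,0],[12,1],[12,2],[13,0],[18,1],[18,2],[20,0],[22,2],[26,1],[26,2],[29,1],[29,2],[30,0],[35,1],[35,2]]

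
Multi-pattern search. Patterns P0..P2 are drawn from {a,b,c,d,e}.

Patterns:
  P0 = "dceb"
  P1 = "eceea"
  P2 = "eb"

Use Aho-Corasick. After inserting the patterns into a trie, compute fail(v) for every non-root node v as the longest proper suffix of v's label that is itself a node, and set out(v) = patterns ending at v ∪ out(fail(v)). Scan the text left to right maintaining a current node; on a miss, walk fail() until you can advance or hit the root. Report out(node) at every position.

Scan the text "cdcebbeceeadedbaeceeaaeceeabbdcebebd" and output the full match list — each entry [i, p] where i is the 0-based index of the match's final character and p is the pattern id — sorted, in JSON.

Construct AC machine:
Trie nodes:
  n0 'ε': d→1 e→5
  n1 'd': c→2
  n2 'dc': e→3
  n3 'dce': b→4
  n4 'dceb': ·  [P0 ends]
  n5 'e': b→10 c→6
  n6 'ec': e→7
  n7 'ece': e→8
  n8 'ecee': a→9
  n9 'eceea': ·  [P1 ends]
  n10 'eb': ·  [P2 ends]

BFS fail/out derivation:
  n1('d'): parent n0 fail=0; on 'd' 0 → fail=0;  out ∅∪∅=∅
  n5('e'): parent n0 fail=0; on 'e' 0 → fail=0;  out ∅∪∅=∅
  n2('dc'): parent n1 fail=0; on 'c' 0 → fail=0;  out ∅∪∅=∅
  n6('ec'): parent n5 fail=0; on 'c' 0 → fail=0;  out ∅∪∅=∅
  n10('eb'): parent n5 fail=0; on 'b' 0 → fail=0;  out {2}∪∅={2}
  n3('dce'): parent n2 fail=0; on 'e' 0 → fail=5;  out ∅∪∅=∅
  n7('ece'): parent n6 fail=0; on 'e' 0 → fail=5;  out ∅∪∅=∅
  n4('dceb'): parent n3 fail=5; on 'b' 5 → fail=10;  out {0}∪{2}={0,2}
  n8('ecee'): parent n7 fail=5; on 'e' 5→0 → fail=5;  out ∅∪∅=∅
  n9('eceea'): parent n8 fail=5; on 'a' 5→0 → fail=0;  out {1}∪∅={1}

Scan:
[0] read 'c'  n0⇒n0
[1] read 'd'  n0⇒n1
[2] read 'c'  n1⇒n2
[3] read 'e'  n2⇒n3
[4] read 'b'  n3⇒n4  emit P0@[1:4],P2@[3:4]
[5] read 'b'  n4⇒n0 (via fail)
[6] read 'e'  n0⇒n5
[7] read 'c'  n5⇒n6
[8] read 'e'  n6⇒n7
[9] read 'e'  n7⇒n8
[10] read 'a'  n8⇒n9  emit P1@[6:10]
[11] read 'd'  n9⇒n1 (via fail)
[12] read 'e'  n1⇒n5 (via fail)
[13] read 'd'  n5⇒n1 (via fail)
[14] read 'b'  n1⇒n0 (via fail)
[15] read 'a'  n0⇒n0
[16] read 'e'  n0⇒n5
[17] read 'c'  n5⇒n6
[18] read 'e'  n6⇒n7
[19] read 'e'  n7⇒n8
[20] read 'a'  n8⇒n9  emit P1@[16:20]
[21] read 'a'  n9⇒n0 (via fail)
[22] read 'e'  n0⇒n5
[23] read 'c'  n5⇒n6
[24] read 'e'  n6⇒n7
[25] read 'e'  n7⇒n8
[26] read 'a'  n8⇒n9  emit P1@[22:26]
[27] read 'b'  n9⇒n0 (via fail)
[28] read 'b'  n0⇒n0
[29] read 'd'  n0⇒n1
[30] read 'c'  n1⇒n2
[31] read 'e'  n2⇒n3
[32] read 'b'  n3⇒n4  emit P0@[29:32],P2@[31:32]
[33] read 'e'  n4⇒n5 (via fail)
[34] read 'b'  n5⇒n10  emit P2@[33:34]
[35] read 'd'  n10⇒n1 (via fail)

Result: [[4,0],[4,2],[10,1],[20,1],[26,1],[32,0],[32,2],[34,2]]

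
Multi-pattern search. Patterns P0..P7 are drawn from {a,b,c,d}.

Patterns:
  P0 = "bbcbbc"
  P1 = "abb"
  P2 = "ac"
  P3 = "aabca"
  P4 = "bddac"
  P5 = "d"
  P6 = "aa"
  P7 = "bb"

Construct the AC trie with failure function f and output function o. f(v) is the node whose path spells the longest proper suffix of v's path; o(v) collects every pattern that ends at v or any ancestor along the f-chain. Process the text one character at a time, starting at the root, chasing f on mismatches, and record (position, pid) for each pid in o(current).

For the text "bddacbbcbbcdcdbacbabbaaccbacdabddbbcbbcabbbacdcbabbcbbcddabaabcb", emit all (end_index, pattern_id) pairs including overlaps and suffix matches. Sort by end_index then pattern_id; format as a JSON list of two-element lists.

Construct AC machine:
Trie (insert patterns):
  0='ε' goto a→7 b→1 d→19
  1='b' goto b→2 d→15
  2='bb' goto c→3  ←P7
  3='bbc' goto b→4
  4='bbcb' goto b→5
  5='bbcbb' goto c→6
  6='bbcbbc' goto ·  ←P0
  7='a' goto a→11 b→8 c→10
  8='ab' goto b→9
  9='abb' goto ·  ←P1
  10='ac' goto ·  ←P2
  11='aa' goto b→12  ←P6
  12='aab' goto c→13
  13='aabc' goto a→14
  14='aabca' goto ·  ←P3
  15='bd' goto d→16
  16='bdd' goto a→17
  17='bdda' goto c→18
  18='bddac' goto ·  ←P4
  19='d' goto ·  ←P5

BFS fail/out derivation:
  n1('b'): parent n0 fail=0; on 'b' 0 → fail=0;  out ∅∪∅=∅
  n7('a'): parent n0 fail=0; on 'a' 0 → fail=0;  out ∅∪∅=∅
  n19('d'): parent n0 fail=0; on 'd' 0 → fail=0;  out {5}∪∅={5}
  n2('bb'): parent n1 fail=0; on 'b' 0 → fail=1;  out {7}∪∅={7}
  n8('ab'): parent n7 fail=0; on 'b' 0 → fail=1;  out ∅∪∅=∅
  n10('ac'): parent n7 fail=0; on 'c' 0 → fail=0;  out {2}∪∅={2}
  n11('aa'): parent n7 fail=0; on 'a' 0 → fail=7;  out {6}∪∅={6}
  n15('bd'): parent n1 fail=0; on 'd' 0 → fail=19;  out ∅∪{5}={5}
  n3('bbc'): parent n2 fail=1; on 'c' 1→0 → fail=0;  out ∅∪∅=∅
  n9('abb'): parent n8 fail=1; on 'b' 1 → fail=2;  out {1}∪{7}={1,7}
  n12('aab'): parent n11 fail=7; on 'b' 7 → fail=8;  out ∅∪∅=∅
  n16('bdd'): parent n15 fail=19; on 'd' 19→0 → fail=19;  out ∅∪{5}={5}
  n4('bbcb'): parent n3 fail=0; on 'b' 0 → fail=1;  out ∅∪∅=∅
  n13('aabc'): parent n12 fail=8; on 'c' 8→1→0 → fail=0;  out ∅∪∅=∅
  n17('bdda'): parent n16 fail=19; on 'a' 19→0 → fail=7;  out ∅∪∅=∅
  n5('bbcbb'): parent n4 fail=1; on 'b' 1 → fail=2;  out ∅∪{7}={7}
  n14('aabca'): parent n13 fail=0; on 'a' 0 → fail=7;  out {3}∪∅={3}
  n18('bddac'): parent n17 fail=7; on 'c' 7 → fail=10;  out {4}∪{2}={2,4}
  n6('bbcbbc'): parent n5 fail=2; on 'c' 2 → fail=3;  out {0}∪∅={0}

Run:
i=0 'b': node 0→1
i=1 'd': node 1→15  emit P5@[1:1]
i=2 'd': node 15→16  emit P5@[2:2]
i=3 'a': node 16→17
i=4 'c': node 17→18  emit P2@[3:4],P4@[0:4]
i=5 'b': node 18→1 ·f
i=6 'b': node 1→2  emit P7@[5:6]
i=7 'c': node 2→3
i=8 'b': node 3→4
i=9 'b': node 4→5  emit P7@[8:9]
i=10 'c': node 5→6  emit P0@[5:10]
i=11 'd': node 6→19 ·f  emit P5@[11:11]
i=12 'c': node 19→0 ·f
i=13 'd': node 0→19  emit P5@[13:13]
i=14 'b': node 19→1 ·f
i=15 'a': node 1→7 ·f
i=16 'c': node 7→10  emit P2@[15:16]
i=17 'b': node 10→1 ·f
i=18 'a': node 1→7 ·f
i=19 'b': node 7→8
i=20 'b': node 8→9  emit P1@[18:20],P7@[19:20]
i=21 'a': node 9→7 ·f
i=22 'a': node 7→11  emit P6@[21:22]
i=23 'c': node 11→10 ·f  emit P2@[22:23]
i=24 'c': node 10→0 ·f
i=25 'b': node 0→1
i=26 'a': node 1→7 ·f
i=27 'c': node 7→10  emit P2@[26:27]
i=28 'd': node 10→19 ·f  emit P5@[28:28]
i=29 'a': node 19→7 ·f
i=30 'b': node 7→8
i=31 'd': node 8→15 ·f  emit P5@[31:31]
i=32 'd': node 15→16  emit P5@[32:32]
i=33 'b': node 16→1 ·f
i=34 'b': node 1→2  emit P7@[33:34]
i=35 'c': node 2→3
i=36 'b': node 3→4
i=37 'b': node 4→5  emit P7@[36:37]
i=38 'c': node 5→6  emit P0@[33:38]
i=39 'a': node 6→7 ·f
i=40 'b': node 7→8
i=41 'b': node 8→9  emit P1@[39:41],P7@[40:41]
i=42 'b': node 9→2 ·f  emit P7@[41:42]
i=43 'a': node 2→7 ·f
i=44 'c': node 7→10  emit P2@[43:44]
i=45 'd': node 10→19 ·f  emit P5@[45:45]
i=46 'c': node 19→0 ·f
i=47 'b': node 0→1
i=48 'a': node 1→7 ·f
i=49 'b': node 7→8
i=50 'b': node 8→9  emit P1@[48:50],P7@[49:50]
i=51 'c': node 9→3 ·f
i=52 'b': node 3→4
i=53 'b': node 4→5  emit P7@[52:53]
i=54 'c': node 5→6  emit P0@[49:54]
i=55 'd': node 6→19 ·f  emit P5@[55:55]
i=56 'd': node 19→19 ·f  emit P5@[56:56]
i=57 'a': node 19→7 ·f
i=58 'b': node 7→8
i=59 'a': node 8→7 ·f
i=60 'a': node 7→11  emit P6@[59:60]
i=61 'b': node 11→12
i=62 'c': node 12→13
i=63 'b': node 13→1 ·f

All matches (sorted): [[1,5],[2,5],[4,2],[4,4],[6,7],[9,7],[10,0],[11,5],[13,5],[16,2],[20,1],[20,7],[22,6],[23,2],[27,2],[28,5],[31,5],[32,5],[34,7],[37,7],[38,0],[41,1],[41,7],[42,7],[44,2],[45,5],[50,1],[50,7],[53,7],[54,0],[55,5],[56,5],[60,6]]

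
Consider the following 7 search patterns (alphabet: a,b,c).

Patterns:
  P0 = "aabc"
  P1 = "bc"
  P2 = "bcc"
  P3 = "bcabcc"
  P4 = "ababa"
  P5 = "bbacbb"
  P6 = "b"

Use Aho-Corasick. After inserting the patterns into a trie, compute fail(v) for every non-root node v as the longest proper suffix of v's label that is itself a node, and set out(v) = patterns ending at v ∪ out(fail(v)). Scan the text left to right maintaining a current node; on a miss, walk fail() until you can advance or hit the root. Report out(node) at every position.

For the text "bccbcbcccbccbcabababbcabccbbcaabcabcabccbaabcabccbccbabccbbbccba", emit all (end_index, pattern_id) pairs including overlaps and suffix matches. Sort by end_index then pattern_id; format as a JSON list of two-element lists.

Build automaton:
Trie nodes:
  0='ε' goto a→1 b→5
  1='a' goto a→2 b→12
  2='aa' goto b→3
  3='aab' goto c→4
  4='aabc' goto ·  [P0 ends]
  5='b' goto b→16 c→6  [P6 ends]
  6='bc' goto a→8 c→7  [P1 ends]
  7='bcc' goto ·  [P2 ends]
  8='bca' goto b→9
  9='bcab' goto c→10
  10='bcabc' goto c→11
  11='bcabcc' goto ·  [P3 ends]
  12='ab' goto a→13
  13='aba' goto b→14
  14='abab' goto a→15
  15='ababa' goto ·  [P4 ends]
  16='bb' goto a→17
  17='bba' goto c→18
  18='bbac' goto b→19
  19='bbacb' goto b→20
  20='bbacbb' goto ·  [P5 ends]

BFS fail/out derivation:
  n1('a'): parent n0 fail=0; on 'a' 0 → fail=0;  out ∅∪∅=∅
  n5('b'): parent n0 fail=0; on 'b' 0 → fail=0;  out {6}∪∅={6}
  n2('aa'): parent n1 fail=0; on 'a' 0 → fail=1;  out ∅∪∅=∅
  n6('bc'): parent n5 fail=0; on 'c' 0 → fail=0;  out {1}∪∅={1}
  n12('ab'): parent n1 fail=0; on 'b' 0 → fail=5;  out ∅∪{6}={6}
  n16('bb'): parent n5 fail=0; on 'b' 0 → fail=5;  out ∅∪{6}={6}
  n3('aab'): parent n2 fail=1; on 'b' 1 → fail=12;  out ∅∪{6}={6}
  n7('bcc'): parent n6 fail=0; on 'c' 0 → fail=0;  out {2}∪∅={2}
  n8('bca'): parent n6 fail=0; on 'a' 0 → fail=1;  out ∅∪∅=∅
  n13('aba'): parent n12 fail=5; on 'a' 5→0 → fail=1;  out ∅∪∅=∅
  n17('bba'): parent n16 fail=5; on 'a' 5→0 → fail=1;  out ∅∪∅=∅
  n4('aabc'): parent n3 fail=12; on 'c' 12→5 → fail=6;  out {0}∪{1}={0,1}
  n9('bcab'): parent n8 fail=1; on 'b' 1 → fail=12;  out ∅∪{6}={6}
  n14('abab'): parent n13 fail=1; on 'b' 1 → fail=12;  out ∅∪{6}={6}
  n18('bbac'): parent n17 fail=1; on 'c' 1→0 → fail=0;  out ∅∪∅=∅
  n10('bcabc'): parent n9 fail=12; on 'c' 12→5 → fail=6;  out ∅∪{1}={1}
  n15('ababa'): parent n14 fail=12; on 'a' 12 → fail=13;  out {4}∪∅={4}
  n19('bbacb'): parent n18 fail=0; on 'b' 0 → fail=5;  out ∅∪{6}={6}
  n11('bcabcc'): parent n10 fail=6; on 'c' 6 → fail=7;  out {3}∪{2}={2,3}
  n20('bbacbb'): parent n19 fail=5; on 'b' 5 → fail=16;  out {5}∪{6}={5,6}

Scan:
i=0 'b': node 0→5  emit P6@[0:0]
i=1 'c': node 5→6  emit P1@[0:1]
i=2 'c': node 6→7  emit P2@[0:2]
i=3 'b': node 7→5 ·f  emit P6@[3:3]
i=4 'c': node 5→6  emit P1@[3:4]
i=5 'b': node 6→5 ·f  emit P6@[5:5]
i=6 'c': node 5→6  emit P1@[5:6]
i=7 'c': node 6→7  emit P2@[5:7]
i=8 'c': node 7→0 ·f
i=9 'b': node 0→5  emit P6@[9:9]
i=10 'c': node 5→6  emit P1@[9:10]
i=11 'c': node 6→7  emit P2@[9:11]
i=12 'b': node 7→5 ·f  emit P6@[12:12]
i=13 'c': node 5→6  emit P1@[12:13]
i=14 'a': node 6→8
i=15 'b': node 8→9  emit P6@[15:15]
i=16 'a': node 9→13 ·f
i=17 'b': node 13→14  emit P6@[17:17]
i=18 'a': node 14→15  emit P4@[14:18]
i=19 'b': node 15→14 ·f  emit P6@[19:19]
i=20 'b': node 14→16 ·f  emit P6@[20:20]
i=21 'c': node 16→6 ·f  emit P1@[20:21]
i=22 'a': node 6→8
i=23 'b': node 8→9  emit P6@[23:23]
i=24 'c': node 9→10  emit P1@[23:24]
i=25 'c': node 10→11  emit P2@[23:25],P3@[20:25]
i=26 'b': node 11→5 ·f  emit P6@[26:26]
i=27 'b': node 5→16  emit P6@[27:27]
i=28 'c': node 16→6 ·f  emit P1@[27:28]
i=29 'a': node 6→8
i=30 'a': node 8→2 ·f
i=31 'b': node 2→3  emit P6@[31:31]
i=32 'c': node 3→4  emit P0@[29:32],P1@[31:32]
i=33 'a': node 4→8 ·f
i=34 'b': node 8→9  emit P6@[34:34]
i=35 'c': node 9→10  emit P1@[34:35]
i=36 'a': node 10→8 ·f
i=37 'b': node 8→9  emit P6@[37:37]
i=38 'c': node 9→10  emit P1@[37:38]
i=39 'c': node 10→11  emit P2@[37:39],P3@[34:39]
i=40 'b': node 11→5 ·f  emit P6@[40:40]
i=41 'a': node 5→1 ·f
i=42 'a': node 1→2
i=43 'b': node 2→3  emit P6@[43:43]
i=44 'c': node 3→4  emit P0@[41:44],P1@[43:44]
i=45 'a': node 4→8 ·f
i=46 'b': node 8→9  emit P6@[46:46]
i=47 'c': node 9→10  emit P1@[46:47]
i=48 'c': node 10→11  emit P2@[46:48],P3@[43:48]
i=49 'b': node 11→5 ·f  emit P6@[49:49]
i=50 'c': node 5→6  emit P1@[49:50]
i=51 'c': node 6→7  emit P2@[49:51]
i=52 'b': node 7→5 ·f  emit P6@[52:52]
i=53 'a': node 5→1 ·f
i=54 'b': node 1→12  emit P6@[54:54]
i=55 'c': node 12→6 ·f  emit P1@[54:55]
i=56 'c': node 6→7  emit P2@[54:56]
i=57 'b': node 7→5 ·f  emit P6@[57:57]
i=58 'b': node 5→16  emit P6@[58:58]
i=59 'b': node 16→16 ·f  emit P6@[59:59]
i=60 'c': node 16→6 ·f  emit P1@[59:60]
i=61 'c': node 6→7  emit P2@[59:61]
i=62 'b': node 7→5 ·f  emit P6@[62:62]
i=63 'a': node 5→1 ·f

Matches: [[0,6],[1,1],[2,2],[3,6],[4,1],[5,6],[6,1],[7,2],[9,6],[10,1],[11,2],[12,6],[13,1],[15,6],[17,6],[18,4],[19,6],[20,6],[21,1],[23,6],[24,1],[25,2],[25,3],[26,6],[27,6],[28,1],[31,6],[32,0],[32,1],[34,6],[35,1],[37,6],[38,1],[39,2],[39,3],[40,6],[43,6],[44,0],[44,1],[46,6],[47,1],[48,2],[48,3],[49,6],[50,1],[51,2],[52,6],[54,6],[55,1],[56,2],[57,6],[58,6],[59,6],[60,1],[61,2],[62,6]]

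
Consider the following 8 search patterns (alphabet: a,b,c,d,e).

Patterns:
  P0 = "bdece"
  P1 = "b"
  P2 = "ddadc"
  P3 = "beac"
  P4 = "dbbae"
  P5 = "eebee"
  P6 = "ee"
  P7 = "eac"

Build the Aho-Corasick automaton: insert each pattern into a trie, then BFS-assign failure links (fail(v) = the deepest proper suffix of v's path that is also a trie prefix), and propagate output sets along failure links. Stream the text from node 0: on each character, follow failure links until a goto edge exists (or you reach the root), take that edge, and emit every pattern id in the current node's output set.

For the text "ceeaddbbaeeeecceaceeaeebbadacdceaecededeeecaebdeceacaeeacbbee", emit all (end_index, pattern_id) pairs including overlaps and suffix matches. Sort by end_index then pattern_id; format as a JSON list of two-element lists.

Construct AC machine:
Trie (insert patterns):
  n0 'ε': b→1 d→6 e→18
  n1 'b': d→2 e→11  [P1 ends]
  n2 'bd': e→3
  n3 'bde': c→4
  n4 'bdec': e→5
  n5 'bdece': ·  [P0 ends]
  n6 'd': b→14 d→7
  n7 'dd': a→8
  n8 'dda': d→9
  n9 'ddad': c→10
  n10 'ddadc': ·  [P2 ends]
  n11 'be': a→12
  n12 'bea': c→13
  n13 'beac': ·  [P3 ends]
  n14 'db': b→15
  n15 'dbb': a→16
  n16 'dbba': e→17
  n17 'dbbae': ·  [P4 ends]
  n18 'e': a→23 e→19
  n19 'ee': b→20  [P6 ends]
  n20 'eeb': e→21
  n21 'eebe': e→22
  n22 'eebee': ·  [P5 ends]
  n23 'ea': c→24
  n24 'eac': ·  [P7 ends]

Failure links (BFS by depth):
  n1('b'): parent n0 fail=0; on 'b' 0 → fail=0;  out {1}∪∅={1}
  n6('d'): parent n0 fail=0; on 'd' 0 → fail=0;  out ∅∪∅=∅
  n18('e'): parent n0 fail=0; on 'e' 0 → fail=0;  out ∅∪∅=∅
  n2('bd'): parent n1 fail=0; on 'd' 0 → fail=6;  out ∅∪∅=∅
  n7('dd'): parent n6 fail=0; on 'd' 0 → fail=6;  out ∅∪∅=∅
  n11('be'): parent n1 fail=0; on 'e' 0 → fail=18;  out ∅∪∅=∅
  n14('db'): parent n6 fail=0; on 'b' 0 → fail=1;  out ∅∪{1}={1}
  n19('ee'): parent n18 fail=0; on 'e' 0 → fail=18;  out {6}∪∅={6}
  n23('ea'): parent n18 fail=0; on 'a' 0 → fail=0;  out ∅∪∅=∅
  n3('bde'): parent n2 fail=6; on 'e' 6→0 → fail=18;  out ∅∪∅=∅
  n8('dda'): parent n7 fail=6; on 'a' 6→0 → fail=0;  out ∅∪∅=∅
  n12('bea'): parent n11 fail=18; on 'a' 18 → fail=23;  out ∅∪∅=∅
  n15('dbb'): parent n14 fail=1; on 'b' 1→0 → fail=1;  out ∅∪{1}={1}
  n20('eeb'): parent n19 fail=18; on 'b' 18→0 → fail=1;  out ∅∪{1}={1}
  n24('eac'): parent n23 fail=0; on 'c' 0 → fail=0;  out {7}∪∅={7}
  n4('bdec'): parent n3 fail=18; on 'c' 18→0 → fail=0;  out ∅∪∅=∅
  n9('ddad'): parent n8 fail=0; on 'd' 0 → fail=6;  out ∅∪∅=∅
  n13('beac'): parent n12 fail=23; on 'c' 23 → fail=24;  out {3}∪{7}={3,7}
  n16('dbba'): parent n15 fail=1; on 'a' 1→0 → fail=0;  out ∅∪∅=∅
  n21('eebe'): parent n20 fail=1; on 'e' 1 → fail=11;  out ∅∪∅=∅
  n5('bdece'): parent n4 fail=0; on 'e' 0 → fail=18;  out {0}∪∅={0}
  n10('ddadc'): parent n9 fail=6; on 'c' 6→0 → fail=0;  out {2}∪∅={2}
  n17('dbbae'): parent n16 fail=0; on 'e' 0 → fail=18;  out {4}∪∅={4}
  n22('eebee'): parent n21 fail=11; on 'e' 11→18 → fail=19;  out {5}∪{6}={5,6}

Scan:
[0] read 'c'  n0⇒n0
[1] read 'e'  n0⇒n18
[2] read 'e'  n18⇒n19  ** P6@[1:2]
[3] read 'a'  n19⇒n23 (fail-walked)
[4] read 'd'  n23⇒n6 (fail-walked)
[5] read 'd'  n6⇒n7
[6] read 'b'  n7⇒n14 (fail-walked)  ** P1@[6:6]
[7] read 'b'  n14⇒n15  ** P1@[7:7]
[8] read 'a'  n15⇒n16
[9] read 'e'  n16⇒n17  ** P4@[5:9]
[10] read 'e'  n17⇒n19 (fail-walked)  ** P6@[9:10]
[11] read 'e'  n19⇒n19 (fail-walked)  ** P6@[10:11]
[12] read 'e'  n19⇒n19 (fail-walked)  ** P6@[11:12]
[13] read 'c'  n19⇒n0 (fail-walked)
[14] read 'c'  n0⇒n0
[15] read 'e'  n0⇒n18
[16] read 'a'  n18⇒n23
[17] read 'c'  n23⇒n24  ** P7@[15:17]
[18] read 'e'  n24⇒n18 (fail-walked)
[19] read 'e'  n18⇒n19  ** P6@[18:19]
[20] read 'a'  n19⇒n23 (fail-walked)
[21] read 'e'  n23⇒n18 (fail-walked)
[22] read 'e'  n18⇒n19  ** P6@[21:22]
[23] read 'b'  n19⇒n20  ** P1@[23:23]
[24] read 'b'  n20⇒n1 (fail-walked)  ** P1@[24:24]
[25] read 'a'  n1⇒n0 (fail-walked)
[26] read 'd'  n0⇒n6
[27] read 'a'  n6⇒n0 (fail-walked)
[28] read 'c'  n0⇒n0
[29] read 'd'  n0⇒n6
[30] read 'c'  n6⇒n0 (fail-walked)
[31] read 'e'  n0⇒n18
[32] read 'a'  n18⇒n23
[33] read 'e'  n23⇒n18 (fail-walked)
[34] read 'c'  n18⇒n0 (fail-walked)
[35] read 'e'  n0⇒n18
[36] read 'd'  n18⇒n6 (fail-walked)
[37] read 'e'  n6⇒n18 (fail-walked)
[38] read 'd'  n18⇒n6 (fail-walked)
[39] read 'e'  n6⇒n18 (fail-walked)
[40] read 'e'  n18⇒n19  ** P6@[39:40]
[41] read 'e'  n19⇒n19 (fail-walked)  ** P6@[40:41]
[42] read 'c'  n19⇒n0 (fail-walked)
[43] read 'a'  n0⇒n0
[44] read 'e'  n0⇒n18
[45] read 'b'  n18⇒n1 (fail-walked)  ** P1@[45:45]
[46] read 'd'  n1⇒n2
[47] read 'e'  n2⇒n3
[48] read 'c'  n3⇒n4
[49] read 'e'  n4⇒n5  ** P0@[45:49]
[50] read 'a'  n5⇒n23 (fail-walked)
[51] read 'c'  n23⇒n24  ** P7@[49:51]
[52] read 'a'  n24⇒n0 (fail-walked)
[53] read 'e'  n0⇒n18
[54] read 'e'  n18⇒n19  ** P6@[53:54]
[55] read 'a'  n19⇒n23 (fail-walked)
[56] read 'c'  n23⇒n24  ** P7@[54:56]
[57] read 'b'  n24⇒n1 (fail-walked)  ** P1@[57:57]
[58] read 'b'  n1⇒n1 (fail-walked)  ** P1@[58:58]
[59] read 'e'  n1⇒n11
[60] read 'e'  n11⇒n19 (fail-walked)  ** P6@[59:60]

Matches: [[2,6],[6,1],[7,1],[9,4],[10,6],[11,6],[12,6],[17,7],[19,6],[22,6],[23,1],[24,1],[40,6],[41,6],[45,1],[49,0],[51,7],[54,6],[56,7],[57,1],[58,1],[60,6]]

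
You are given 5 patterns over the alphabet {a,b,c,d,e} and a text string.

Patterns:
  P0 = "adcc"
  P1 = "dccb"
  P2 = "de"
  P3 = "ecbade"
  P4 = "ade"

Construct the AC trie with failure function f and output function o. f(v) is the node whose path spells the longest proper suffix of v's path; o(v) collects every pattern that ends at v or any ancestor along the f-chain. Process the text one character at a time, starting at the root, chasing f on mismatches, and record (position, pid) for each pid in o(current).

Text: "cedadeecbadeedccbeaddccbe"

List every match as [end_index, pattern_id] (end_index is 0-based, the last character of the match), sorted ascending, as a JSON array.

Build:
Trie nodes:
  0='ε' goto a→1 d→5 e→10
  1='a' goto d→2
  2='ad' goto c→3 e→16
  3='adc' goto c→4
  4='adcc' goto ·  ←P0
  5='d' goto c→6 e→9
  6='dc' goto c→7
  7='dcc' goto b→8
  8='dccb' goto ·  ←P1
  9='de' goto ·  ←P2
  10='e' goto c→11
  11='ec' goto b→12
  12='ecb' goto a→13
  13='ecba' goto d→14
  14='ecbad' goto e→15
  15='ecbade' goto ·  ←P3
  16='ade' goto ·  ←P4

Failure links (BFS by depth):
  fail(1) 'a': from fail(0)=0 chase 'a': 0 ⇒ 0;  out=∅∪out(0)=∅
  fail(5) 'd': from fail(0)=0 chase 'd': 0 ⇒ 0;  out=∅∪out(0)=∅
  fail(10) 'e': from fail(0)=0 chase 'e': 0 ⇒ 0;  out=∅∪out(0)=∅
  fail(2) 'ad': from fail(1)=0 chase 'd': 0 ⇒ 5;  out=∅∪out(5)=∅
  fail(6) 'dc': from fail(5)=0 chase 'c': 0 ⇒ 0;  out=∅∪out(0)=∅
  fail(9) 'de': from fail(5)=0 chase 'e': 0 ⇒ 10;  out={2}∪out(10)={2}
  fail(11) 'ec': from fail(10)=0 chase 'c': 0 ⇒ 0;  out=∅∪out(0)=∅
  fail(3) 'adc': from fail(2)=5 chase 'c': 5 ⇒ 6;  out=∅∪out(6)=∅
  fail(7) 'dcc': from fail(6)=0 chase 'c': 0 ⇒ 0;  out=∅∪out(0)=∅
  fail(12) 'ecb': from fail(11)=0 chase 'b': 0 ⇒ 0;  out=∅∪out(0)=∅
  fail(16) 'ade': from fail(2)=5 chase 'e': 5 ⇒ 9;  out={4}∪out(9)={2,4}
  fail(4) 'adcc': from fail(3)=6 chase 'c': 6 ⇒ 7;  out={0}∪out(7)={0}
  fail(8) 'dccb': from fail(7)=0 chase 'b': 0 ⇒ 0;  out={1}∪out(0)={1}
  fail(13) 'ecba': from fail(12)=0 chase 'a': 0 ⇒ 1;  out=∅∪out(1)=∅
  fail(14) 'ecbad': from fail(13)=1 chase 'd': 1 ⇒ 2;  out=∅∪out(2)=∅
  fail(15) 'ecbade': from fail(14)=2 chase 'e': 2 ⇒ 16;  out={3}∪out(16)={2,3,4}

Text stream:
i=0 'c': node 0→0
i=1 'e': node 0→10
i=2 'd': node 10→5 (fail-walked)
i=3 'a': node 5→1 (fail-walked)
i=4 'd': node 1→2
i=5 'e': node 2→16  → match P2@[4:5],P4@[3:5]
i=6 'e': node 16→10 (fail-walked)
i=7 'c': node 10→11
i=8 'b': node 11→12
i=9 'a': node 12→13
i=10 'd': node 13→14
i=11 'e': node 14→15  → match P2@[10:11],P3@[6:11],P4@[9:11]
i=12 'e': node 15→10 (fail-walked)
i=13 'd': node 10→5 (fail-walked)
i=14 'c': node 5→6
i=15 'c': node 6→7
i=16 'b': node 7→8  → match P1@[13:16]
i=17 'e': node 8→10 (fail-walked)
i=18 'a': node 10→1 (fail-walked)
i=19 'd': node 1→2
i=20 'd': node 2→5 (fail-walked)
i=21 'c': node 5→6
i=22 'c': node 6→7
i=23 'b': node 7→8  → match P1@[20:23]
i=24 'e': node 8→10 (fail-walked)

Result: [[5,2],[5,4],[11,2],[11,3],[11,4],[16,1],[23,1]]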